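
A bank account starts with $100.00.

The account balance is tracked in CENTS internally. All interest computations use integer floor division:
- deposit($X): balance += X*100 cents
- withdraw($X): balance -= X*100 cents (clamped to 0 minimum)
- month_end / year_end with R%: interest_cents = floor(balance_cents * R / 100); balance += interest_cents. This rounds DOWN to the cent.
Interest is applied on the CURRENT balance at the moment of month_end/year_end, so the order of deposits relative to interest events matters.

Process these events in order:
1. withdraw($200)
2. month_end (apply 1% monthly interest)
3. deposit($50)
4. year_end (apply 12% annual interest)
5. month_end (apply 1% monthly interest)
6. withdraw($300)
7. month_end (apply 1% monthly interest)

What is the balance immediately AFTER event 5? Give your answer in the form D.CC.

Answer: 56.56

Derivation:
After 1 (withdraw($200)): balance=$0.00 total_interest=$0.00
After 2 (month_end (apply 1% monthly interest)): balance=$0.00 total_interest=$0.00
After 3 (deposit($50)): balance=$50.00 total_interest=$0.00
After 4 (year_end (apply 12% annual interest)): balance=$56.00 total_interest=$6.00
After 5 (month_end (apply 1% monthly interest)): balance=$56.56 total_interest=$6.56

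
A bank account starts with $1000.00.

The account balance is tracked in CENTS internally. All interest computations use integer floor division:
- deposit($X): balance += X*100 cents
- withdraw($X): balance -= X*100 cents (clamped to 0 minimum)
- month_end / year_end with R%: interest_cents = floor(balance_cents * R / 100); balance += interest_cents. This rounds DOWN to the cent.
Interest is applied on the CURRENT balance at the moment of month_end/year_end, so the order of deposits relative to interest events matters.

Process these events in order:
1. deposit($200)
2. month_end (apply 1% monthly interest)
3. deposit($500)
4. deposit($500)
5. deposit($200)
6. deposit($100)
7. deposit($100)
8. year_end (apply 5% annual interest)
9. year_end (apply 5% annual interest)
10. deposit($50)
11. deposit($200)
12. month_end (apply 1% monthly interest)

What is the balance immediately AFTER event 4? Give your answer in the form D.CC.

Answer: 2212.00

Derivation:
After 1 (deposit($200)): balance=$1200.00 total_interest=$0.00
After 2 (month_end (apply 1% monthly interest)): balance=$1212.00 total_interest=$12.00
After 3 (deposit($500)): balance=$1712.00 total_interest=$12.00
After 4 (deposit($500)): balance=$2212.00 total_interest=$12.00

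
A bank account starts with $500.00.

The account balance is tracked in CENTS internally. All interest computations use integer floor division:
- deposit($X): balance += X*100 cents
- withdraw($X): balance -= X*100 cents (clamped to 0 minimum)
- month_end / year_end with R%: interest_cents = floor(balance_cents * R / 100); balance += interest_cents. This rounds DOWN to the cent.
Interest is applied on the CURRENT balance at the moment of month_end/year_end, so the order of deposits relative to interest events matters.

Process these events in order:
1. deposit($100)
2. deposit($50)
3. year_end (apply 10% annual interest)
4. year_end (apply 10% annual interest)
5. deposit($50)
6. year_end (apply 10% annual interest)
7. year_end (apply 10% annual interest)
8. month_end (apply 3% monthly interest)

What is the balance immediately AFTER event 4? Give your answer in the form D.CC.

After 1 (deposit($100)): balance=$600.00 total_interest=$0.00
After 2 (deposit($50)): balance=$650.00 total_interest=$0.00
After 3 (year_end (apply 10% annual interest)): balance=$715.00 total_interest=$65.00
After 4 (year_end (apply 10% annual interest)): balance=$786.50 total_interest=$136.50

Answer: 786.50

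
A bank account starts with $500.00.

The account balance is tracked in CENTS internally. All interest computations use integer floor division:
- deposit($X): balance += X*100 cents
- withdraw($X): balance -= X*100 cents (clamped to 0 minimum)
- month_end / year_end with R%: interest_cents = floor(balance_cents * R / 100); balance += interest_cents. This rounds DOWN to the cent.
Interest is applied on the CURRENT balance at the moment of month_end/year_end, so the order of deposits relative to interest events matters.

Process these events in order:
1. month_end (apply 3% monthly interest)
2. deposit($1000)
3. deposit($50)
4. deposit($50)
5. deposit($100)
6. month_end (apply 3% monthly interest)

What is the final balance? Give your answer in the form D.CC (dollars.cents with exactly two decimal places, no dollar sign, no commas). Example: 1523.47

Answer: 1766.45

Derivation:
After 1 (month_end (apply 3% monthly interest)): balance=$515.00 total_interest=$15.00
After 2 (deposit($1000)): balance=$1515.00 total_interest=$15.00
After 3 (deposit($50)): balance=$1565.00 total_interest=$15.00
After 4 (deposit($50)): balance=$1615.00 total_interest=$15.00
After 5 (deposit($100)): balance=$1715.00 total_interest=$15.00
After 6 (month_end (apply 3% monthly interest)): balance=$1766.45 total_interest=$66.45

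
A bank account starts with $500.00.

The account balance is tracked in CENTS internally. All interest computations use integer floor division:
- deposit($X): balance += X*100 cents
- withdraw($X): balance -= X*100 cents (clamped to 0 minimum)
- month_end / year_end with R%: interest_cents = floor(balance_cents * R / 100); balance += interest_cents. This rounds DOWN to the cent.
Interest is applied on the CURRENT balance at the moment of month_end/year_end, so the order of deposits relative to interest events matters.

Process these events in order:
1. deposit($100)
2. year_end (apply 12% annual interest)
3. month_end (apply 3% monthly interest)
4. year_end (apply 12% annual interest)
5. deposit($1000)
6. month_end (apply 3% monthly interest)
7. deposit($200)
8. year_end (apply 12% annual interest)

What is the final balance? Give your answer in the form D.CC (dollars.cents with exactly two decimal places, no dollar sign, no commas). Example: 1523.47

After 1 (deposit($100)): balance=$600.00 total_interest=$0.00
After 2 (year_end (apply 12% annual interest)): balance=$672.00 total_interest=$72.00
After 3 (month_end (apply 3% monthly interest)): balance=$692.16 total_interest=$92.16
After 4 (year_end (apply 12% annual interest)): balance=$775.21 total_interest=$175.21
After 5 (deposit($1000)): balance=$1775.21 total_interest=$175.21
After 6 (month_end (apply 3% monthly interest)): balance=$1828.46 total_interest=$228.46
After 7 (deposit($200)): balance=$2028.46 total_interest=$228.46
After 8 (year_end (apply 12% annual interest)): balance=$2271.87 total_interest=$471.87

Answer: 2271.87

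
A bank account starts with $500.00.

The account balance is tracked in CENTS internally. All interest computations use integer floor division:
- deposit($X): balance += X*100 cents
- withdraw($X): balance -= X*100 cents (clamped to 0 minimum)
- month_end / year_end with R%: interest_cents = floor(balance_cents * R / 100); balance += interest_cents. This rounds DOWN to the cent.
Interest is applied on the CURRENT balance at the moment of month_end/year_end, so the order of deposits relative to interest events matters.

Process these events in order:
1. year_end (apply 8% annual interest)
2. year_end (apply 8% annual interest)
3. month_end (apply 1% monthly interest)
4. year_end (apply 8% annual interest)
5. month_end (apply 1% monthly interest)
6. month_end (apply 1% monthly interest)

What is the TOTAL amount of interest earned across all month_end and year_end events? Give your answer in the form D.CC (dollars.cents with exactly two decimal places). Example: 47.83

Answer: 148.93

Derivation:
After 1 (year_end (apply 8% annual interest)): balance=$540.00 total_interest=$40.00
After 2 (year_end (apply 8% annual interest)): balance=$583.20 total_interest=$83.20
After 3 (month_end (apply 1% monthly interest)): balance=$589.03 total_interest=$89.03
After 4 (year_end (apply 8% annual interest)): balance=$636.15 total_interest=$136.15
After 5 (month_end (apply 1% monthly interest)): balance=$642.51 total_interest=$142.51
After 6 (month_end (apply 1% monthly interest)): balance=$648.93 total_interest=$148.93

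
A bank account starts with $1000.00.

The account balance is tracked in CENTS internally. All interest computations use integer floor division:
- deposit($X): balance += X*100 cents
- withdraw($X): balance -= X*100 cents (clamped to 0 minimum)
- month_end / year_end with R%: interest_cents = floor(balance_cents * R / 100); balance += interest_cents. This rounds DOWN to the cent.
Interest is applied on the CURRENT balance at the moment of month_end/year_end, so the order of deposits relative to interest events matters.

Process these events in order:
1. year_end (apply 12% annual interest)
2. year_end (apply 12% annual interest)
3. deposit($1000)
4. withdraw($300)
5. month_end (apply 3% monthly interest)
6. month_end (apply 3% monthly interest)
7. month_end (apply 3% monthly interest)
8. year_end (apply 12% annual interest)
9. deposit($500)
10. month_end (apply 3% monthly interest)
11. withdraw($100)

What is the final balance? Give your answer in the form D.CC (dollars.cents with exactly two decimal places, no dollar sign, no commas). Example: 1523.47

Answer: 2878.64

Derivation:
After 1 (year_end (apply 12% annual interest)): balance=$1120.00 total_interest=$120.00
After 2 (year_end (apply 12% annual interest)): balance=$1254.40 total_interest=$254.40
After 3 (deposit($1000)): balance=$2254.40 total_interest=$254.40
After 4 (withdraw($300)): balance=$1954.40 total_interest=$254.40
After 5 (month_end (apply 3% monthly interest)): balance=$2013.03 total_interest=$313.03
After 6 (month_end (apply 3% monthly interest)): balance=$2073.42 total_interest=$373.42
After 7 (month_end (apply 3% monthly interest)): balance=$2135.62 total_interest=$435.62
After 8 (year_end (apply 12% annual interest)): balance=$2391.89 total_interest=$691.89
After 9 (deposit($500)): balance=$2891.89 total_interest=$691.89
After 10 (month_end (apply 3% monthly interest)): balance=$2978.64 total_interest=$778.64
After 11 (withdraw($100)): balance=$2878.64 total_interest=$778.64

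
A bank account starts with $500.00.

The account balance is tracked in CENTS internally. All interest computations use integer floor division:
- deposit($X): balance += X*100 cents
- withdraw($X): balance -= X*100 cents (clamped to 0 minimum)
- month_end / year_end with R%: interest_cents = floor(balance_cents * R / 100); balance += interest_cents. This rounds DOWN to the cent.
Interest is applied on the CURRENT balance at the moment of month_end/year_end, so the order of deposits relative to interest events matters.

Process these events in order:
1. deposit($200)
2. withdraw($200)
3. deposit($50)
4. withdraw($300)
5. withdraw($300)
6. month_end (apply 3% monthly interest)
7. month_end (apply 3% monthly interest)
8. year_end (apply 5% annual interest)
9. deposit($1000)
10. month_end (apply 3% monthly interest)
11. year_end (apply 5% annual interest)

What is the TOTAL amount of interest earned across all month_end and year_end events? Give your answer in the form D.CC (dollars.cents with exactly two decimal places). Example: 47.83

After 1 (deposit($200)): balance=$700.00 total_interest=$0.00
After 2 (withdraw($200)): balance=$500.00 total_interest=$0.00
After 3 (deposit($50)): balance=$550.00 total_interest=$0.00
After 4 (withdraw($300)): balance=$250.00 total_interest=$0.00
After 5 (withdraw($300)): balance=$0.00 total_interest=$0.00
After 6 (month_end (apply 3% monthly interest)): balance=$0.00 total_interest=$0.00
After 7 (month_end (apply 3% monthly interest)): balance=$0.00 total_interest=$0.00
After 8 (year_end (apply 5% annual interest)): balance=$0.00 total_interest=$0.00
After 9 (deposit($1000)): balance=$1000.00 total_interest=$0.00
After 10 (month_end (apply 3% monthly interest)): balance=$1030.00 total_interest=$30.00
After 11 (year_end (apply 5% annual interest)): balance=$1081.50 total_interest=$81.50

Answer: 81.50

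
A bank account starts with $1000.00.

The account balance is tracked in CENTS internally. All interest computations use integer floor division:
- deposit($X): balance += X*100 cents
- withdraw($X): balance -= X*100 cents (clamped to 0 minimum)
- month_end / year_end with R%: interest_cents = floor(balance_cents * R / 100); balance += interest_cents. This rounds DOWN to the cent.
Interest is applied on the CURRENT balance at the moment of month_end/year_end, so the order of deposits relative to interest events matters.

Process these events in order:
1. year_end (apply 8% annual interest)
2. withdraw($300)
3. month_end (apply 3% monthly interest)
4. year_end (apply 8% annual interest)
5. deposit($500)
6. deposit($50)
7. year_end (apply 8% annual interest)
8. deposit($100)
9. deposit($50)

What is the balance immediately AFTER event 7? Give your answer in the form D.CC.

After 1 (year_end (apply 8% annual interest)): balance=$1080.00 total_interest=$80.00
After 2 (withdraw($300)): balance=$780.00 total_interest=$80.00
After 3 (month_end (apply 3% monthly interest)): balance=$803.40 total_interest=$103.40
After 4 (year_end (apply 8% annual interest)): balance=$867.67 total_interest=$167.67
After 5 (deposit($500)): balance=$1367.67 total_interest=$167.67
After 6 (deposit($50)): balance=$1417.67 total_interest=$167.67
After 7 (year_end (apply 8% annual interest)): balance=$1531.08 total_interest=$281.08

Answer: 1531.08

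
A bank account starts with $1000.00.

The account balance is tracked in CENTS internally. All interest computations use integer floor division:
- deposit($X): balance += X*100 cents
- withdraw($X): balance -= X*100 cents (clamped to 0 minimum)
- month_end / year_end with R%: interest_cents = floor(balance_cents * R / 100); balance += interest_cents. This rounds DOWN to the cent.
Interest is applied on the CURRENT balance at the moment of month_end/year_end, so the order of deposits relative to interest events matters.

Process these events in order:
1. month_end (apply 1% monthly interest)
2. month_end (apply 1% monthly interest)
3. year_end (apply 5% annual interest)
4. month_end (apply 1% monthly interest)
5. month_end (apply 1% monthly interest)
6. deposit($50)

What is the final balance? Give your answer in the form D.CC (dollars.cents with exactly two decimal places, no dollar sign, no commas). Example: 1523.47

After 1 (month_end (apply 1% monthly interest)): balance=$1010.00 total_interest=$10.00
After 2 (month_end (apply 1% monthly interest)): balance=$1020.10 total_interest=$20.10
After 3 (year_end (apply 5% annual interest)): balance=$1071.10 total_interest=$71.10
After 4 (month_end (apply 1% monthly interest)): balance=$1081.81 total_interest=$81.81
After 5 (month_end (apply 1% monthly interest)): balance=$1092.62 total_interest=$92.62
After 6 (deposit($50)): balance=$1142.62 total_interest=$92.62

Answer: 1142.62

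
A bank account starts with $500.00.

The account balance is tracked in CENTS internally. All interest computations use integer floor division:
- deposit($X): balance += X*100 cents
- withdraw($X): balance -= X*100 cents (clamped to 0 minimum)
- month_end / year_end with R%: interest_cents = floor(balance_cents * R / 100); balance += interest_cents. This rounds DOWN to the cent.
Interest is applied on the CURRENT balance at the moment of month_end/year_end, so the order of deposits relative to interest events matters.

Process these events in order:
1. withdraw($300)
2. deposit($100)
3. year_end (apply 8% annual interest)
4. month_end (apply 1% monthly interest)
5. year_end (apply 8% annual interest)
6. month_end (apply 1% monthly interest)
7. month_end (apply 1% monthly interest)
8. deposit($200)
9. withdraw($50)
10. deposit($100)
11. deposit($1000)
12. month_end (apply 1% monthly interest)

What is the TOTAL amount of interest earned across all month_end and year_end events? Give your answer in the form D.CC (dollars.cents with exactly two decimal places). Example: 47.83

Answer: 76.60

Derivation:
After 1 (withdraw($300)): balance=$200.00 total_interest=$0.00
After 2 (deposit($100)): balance=$300.00 total_interest=$0.00
After 3 (year_end (apply 8% annual interest)): balance=$324.00 total_interest=$24.00
After 4 (month_end (apply 1% monthly interest)): balance=$327.24 total_interest=$27.24
After 5 (year_end (apply 8% annual interest)): balance=$353.41 total_interest=$53.41
After 6 (month_end (apply 1% monthly interest)): balance=$356.94 total_interest=$56.94
After 7 (month_end (apply 1% monthly interest)): balance=$360.50 total_interest=$60.50
After 8 (deposit($200)): balance=$560.50 total_interest=$60.50
After 9 (withdraw($50)): balance=$510.50 total_interest=$60.50
After 10 (deposit($100)): balance=$610.50 total_interest=$60.50
After 11 (deposit($1000)): balance=$1610.50 total_interest=$60.50
After 12 (month_end (apply 1% monthly interest)): balance=$1626.60 total_interest=$76.60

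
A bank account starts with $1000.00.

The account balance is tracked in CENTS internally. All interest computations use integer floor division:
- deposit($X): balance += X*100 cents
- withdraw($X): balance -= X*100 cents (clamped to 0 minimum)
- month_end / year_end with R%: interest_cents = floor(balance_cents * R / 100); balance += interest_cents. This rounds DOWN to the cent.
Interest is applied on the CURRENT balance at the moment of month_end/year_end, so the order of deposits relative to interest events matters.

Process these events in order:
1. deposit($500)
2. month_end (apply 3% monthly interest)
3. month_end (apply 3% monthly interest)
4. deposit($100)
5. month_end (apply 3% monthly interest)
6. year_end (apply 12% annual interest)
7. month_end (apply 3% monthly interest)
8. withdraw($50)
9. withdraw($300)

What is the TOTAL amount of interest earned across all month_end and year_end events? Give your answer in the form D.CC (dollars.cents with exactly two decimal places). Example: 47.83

Answer: 409.67

Derivation:
After 1 (deposit($500)): balance=$1500.00 total_interest=$0.00
After 2 (month_end (apply 3% monthly interest)): balance=$1545.00 total_interest=$45.00
After 3 (month_end (apply 3% monthly interest)): balance=$1591.35 total_interest=$91.35
After 4 (deposit($100)): balance=$1691.35 total_interest=$91.35
After 5 (month_end (apply 3% monthly interest)): balance=$1742.09 total_interest=$142.09
After 6 (year_end (apply 12% annual interest)): balance=$1951.14 total_interest=$351.14
After 7 (month_end (apply 3% monthly interest)): balance=$2009.67 total_interest=$409.67
After 8 (withdraw($50)): balance=$1959.67 total_interest=$409.67
After 9 (withdraw($300)): balance=$1659.67 total_interest=$409.67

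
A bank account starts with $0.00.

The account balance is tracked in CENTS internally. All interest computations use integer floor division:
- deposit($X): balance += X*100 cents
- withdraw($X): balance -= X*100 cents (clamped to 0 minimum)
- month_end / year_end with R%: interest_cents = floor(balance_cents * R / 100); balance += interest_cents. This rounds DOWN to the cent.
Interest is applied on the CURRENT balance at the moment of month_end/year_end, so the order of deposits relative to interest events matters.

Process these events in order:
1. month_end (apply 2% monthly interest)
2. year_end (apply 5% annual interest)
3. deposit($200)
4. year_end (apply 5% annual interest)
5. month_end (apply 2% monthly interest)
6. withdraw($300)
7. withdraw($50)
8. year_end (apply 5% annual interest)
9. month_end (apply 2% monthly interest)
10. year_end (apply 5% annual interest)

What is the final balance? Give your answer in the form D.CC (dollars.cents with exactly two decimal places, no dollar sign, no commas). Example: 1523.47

Answer: 0.00

Derivation:
After 1 (month_end (apply 2% monthly interest)): balance=$0.00 total_interest=$0.00
After 2 (year_end (apply 5% annual interest)): balance=$0.00 total_interest=$0.00
After 3 (deposit($200)): balance=$200.00 total_interest=$0.00
After 4 (year_end (apply 5% annual interest)): balance=$210.00 total_interest=$10.00
After 5 (month_end (apply 2% monthly interest)): balance=$214.20 total_interest=$14.20
After 6 (withdraw($300)): balance=$0.00 total_interest=$14.20
After 7 (withdraw($50)): balance=$0.00 total_interest=$14.20
After 8 (year_end (apply 5% annual interest)): balance=$0.00 total_interest=$14.20
After 9 (month_end (apply 2% monthly interest)): balance=$0.00 total_interest=$14.20
After 10 (year_end (apply 5% annual interest)): balance=$0.00 total_interest=$14.20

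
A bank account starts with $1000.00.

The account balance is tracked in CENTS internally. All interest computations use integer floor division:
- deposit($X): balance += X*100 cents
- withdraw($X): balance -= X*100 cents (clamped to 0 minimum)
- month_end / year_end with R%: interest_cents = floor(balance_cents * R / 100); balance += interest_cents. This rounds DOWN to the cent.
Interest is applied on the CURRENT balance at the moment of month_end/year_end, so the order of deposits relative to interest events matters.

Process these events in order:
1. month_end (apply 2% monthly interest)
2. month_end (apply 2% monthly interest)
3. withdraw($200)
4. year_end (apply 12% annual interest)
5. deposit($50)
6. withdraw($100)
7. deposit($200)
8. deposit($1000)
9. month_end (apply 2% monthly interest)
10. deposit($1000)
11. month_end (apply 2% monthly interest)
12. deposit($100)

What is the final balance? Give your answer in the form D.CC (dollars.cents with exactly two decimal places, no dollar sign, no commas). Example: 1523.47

After 1 (month_end (apply 2% monthly interest)): balance=$1020.00 total_interest=$20.00
After 2 (month_end (apply 2% monthly interest)): balance=$1040.40 total_interest=$40.40
After 3 (withdraw($200)): balance=$840.40 total_interest=$40.40
After 4 (year_end (apply 12% annual interest)): balance=$941.24 total_interest=$141.24
After 5 (deposit($50)): balance=$991.24 total_interest=$141.24
After 6 (withdraw($100)): balance=$891.24 total_interest=$141.24
After 7 (deposit($200)): balance=$1091.24 total_interest=$141.24
After 8 (deposit($1000)): balance=$2091.24 total_interest=$141.24
After 9 (month_end (apply 2% monthly interest)): balance=$2133.06 total_interest=$183.06
After 10 (deposit($1000)): balance=$3133.06 total_interest=$183.06
After 11 (month_end (apply 2% monthly interest)): balance=$3195.72 total_interest=$245.72
After 12 (deposit($100)): balance=$3295.72 total_interest=$245.72

Answer: 3295.72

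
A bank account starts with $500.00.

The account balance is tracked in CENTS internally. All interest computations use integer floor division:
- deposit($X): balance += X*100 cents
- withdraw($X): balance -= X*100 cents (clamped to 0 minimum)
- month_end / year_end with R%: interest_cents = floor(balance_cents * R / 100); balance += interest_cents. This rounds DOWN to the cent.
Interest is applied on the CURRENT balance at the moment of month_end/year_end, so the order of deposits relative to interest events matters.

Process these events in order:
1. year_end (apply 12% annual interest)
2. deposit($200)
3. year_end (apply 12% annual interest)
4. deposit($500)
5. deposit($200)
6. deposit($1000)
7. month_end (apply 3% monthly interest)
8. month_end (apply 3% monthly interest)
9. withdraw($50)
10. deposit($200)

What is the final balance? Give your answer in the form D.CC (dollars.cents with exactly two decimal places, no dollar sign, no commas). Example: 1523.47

Answer: 2856.56

Derivation:
After 1 (year_end (apply 12% annual interest)): balance=$560.00 total_interest=$60.00
After 2 (deposit($200)): balance=$760.00 total_interest=$60.00
After 3 (year_end (apply 12% annual interest)): balance=$851.20 total_interest=$151.20
After 4 (deposit($500)): balance=$1351.20 total_interest=$151.20
After 5 (deposit($200)): balance=$1551.20 total_interest=$151.20
After 6 (deposit($1000)): balance=$2551.20 total_interest=$151.20
After 7 (month_end (apply 3% monthly interest)): balance=$2627.73 total_interest=$227.73
After 8 (month_end (apply 3% monthly interest)): balance=$2706.56 total_interest=$306.56
After 9 (withdraw($50)): balance=$2656.56 total_interest=$306.56
After 10 (deposit($200)): balance=$2856.56 total_interest=$306.56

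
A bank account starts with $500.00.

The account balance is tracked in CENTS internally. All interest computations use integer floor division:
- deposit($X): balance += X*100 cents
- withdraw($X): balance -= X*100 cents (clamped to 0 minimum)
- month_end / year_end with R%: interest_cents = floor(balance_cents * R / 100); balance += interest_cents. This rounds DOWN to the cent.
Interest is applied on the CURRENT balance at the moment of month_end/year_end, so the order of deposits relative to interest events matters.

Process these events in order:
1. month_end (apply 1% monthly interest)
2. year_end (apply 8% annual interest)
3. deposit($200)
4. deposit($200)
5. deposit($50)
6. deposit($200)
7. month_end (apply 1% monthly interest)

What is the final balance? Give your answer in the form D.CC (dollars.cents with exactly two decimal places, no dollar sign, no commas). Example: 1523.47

Answer: 1207.35

Derivation:
After 1 (month_end (apply 1% monthly interest)): balance=$505.00 total_interest=$5.00
After 2 (year_end (apply 8% annual interest)): balance=$545.40 total_interest=$45.40
After 3 (deposit($200)): balance=$745.40 total_interest=$45.40
After 4 (deposit($200)): balance=$945.40 total_interest=$45.40
After 5 (deposit($50)): balance=$995.40 total_interest=$45.40
After 6 (deposit($200)): balance=$1195.40 total_interest=$45.40
After 7 (month_end (apply 1% monthly interest)): balance=$1207.35 total_interest=$57.35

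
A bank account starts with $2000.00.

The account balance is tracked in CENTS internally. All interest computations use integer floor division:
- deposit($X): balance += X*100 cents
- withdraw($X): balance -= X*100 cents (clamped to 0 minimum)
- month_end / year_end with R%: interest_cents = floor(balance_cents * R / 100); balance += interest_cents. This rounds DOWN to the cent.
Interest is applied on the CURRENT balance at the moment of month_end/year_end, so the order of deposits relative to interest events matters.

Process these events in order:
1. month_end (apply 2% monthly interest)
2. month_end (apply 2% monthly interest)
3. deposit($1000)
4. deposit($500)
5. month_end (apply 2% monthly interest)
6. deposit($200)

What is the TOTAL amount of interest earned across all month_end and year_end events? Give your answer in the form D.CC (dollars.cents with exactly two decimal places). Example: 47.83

After 1 (month_end (apply 2% monthly interest)): balance=$2040.00 total_interest=$40.00
After 2 (month_end (apply 2% monthly interest)): balance=$2080.80 total_interest=$80.80
After 3 (deposit($1000)): balance=$3080.80 total_interest=$80.80
After 4 (deposit($500)): balance=$3580.80 total_interest=$80.80
After 5 (month_end (apply 2% monthly interest)): balance=$3652.41 total_interest=$152.41
After 6 (deposit($200)): balance=$3852.41 total_interest=$152.41

Answer: 152.41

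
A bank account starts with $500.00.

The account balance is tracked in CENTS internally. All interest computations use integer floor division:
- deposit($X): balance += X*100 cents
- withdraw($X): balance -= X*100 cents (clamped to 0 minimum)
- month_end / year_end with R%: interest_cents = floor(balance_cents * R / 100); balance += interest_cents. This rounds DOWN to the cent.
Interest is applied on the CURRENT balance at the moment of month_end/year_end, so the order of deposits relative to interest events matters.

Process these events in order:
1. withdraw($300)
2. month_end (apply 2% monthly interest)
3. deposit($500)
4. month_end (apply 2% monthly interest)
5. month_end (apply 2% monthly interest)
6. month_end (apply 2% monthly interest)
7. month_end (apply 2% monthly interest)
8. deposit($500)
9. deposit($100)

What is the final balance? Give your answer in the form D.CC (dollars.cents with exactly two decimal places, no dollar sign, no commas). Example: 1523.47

Answer: 1362.02

Derivation:
After 1 (withdraw($300)): balance=$200.00 total_interest=$0.00
After 2 (month_end (apply 2% monthly interest)): balance=$204.00 total_interest=$4.00
After 3 (deposit($500)): balance=$704.00 total_interest=$4.00
After 4 (month_end (apply 2% monthly interest)): balance=$718.08 total_interest=$18.08
After 5 (month_end (apply 2% monthly interest)): balance=$732.44 total_interest=$32.44
After 6 (month_end (apply 2% monthly interest)): balance=$747.08 total_interest=$47.08
After 7 (month_end (apply 2% monthly interest)): balance=$762.02 total_interest=$62.02
After 8 (deposit($500)): balance=$1262.02 total_interest=$62.02
After 9 (deposit($100)): balance=$1362.02 total_interest=$62.02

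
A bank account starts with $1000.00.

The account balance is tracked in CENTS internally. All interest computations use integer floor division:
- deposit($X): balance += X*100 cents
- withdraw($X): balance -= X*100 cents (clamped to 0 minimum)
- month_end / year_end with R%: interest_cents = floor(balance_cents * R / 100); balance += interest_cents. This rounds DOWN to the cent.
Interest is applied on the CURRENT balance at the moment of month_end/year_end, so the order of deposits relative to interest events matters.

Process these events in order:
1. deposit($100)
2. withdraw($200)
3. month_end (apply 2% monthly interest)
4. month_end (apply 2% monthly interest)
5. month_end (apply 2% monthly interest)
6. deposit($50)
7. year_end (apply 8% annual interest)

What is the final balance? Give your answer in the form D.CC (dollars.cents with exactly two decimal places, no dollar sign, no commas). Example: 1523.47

Answer: 1085.48

Derivation:
After 1 (deposit($100)): balance=$1100.00 total_interest=$0.00
After 2 (withdraw($200)): balance=$900.00 total_interest=$0.00
After 3 (month_end (apply 2% monthly interest)): balance=$918.00 total_interest=$18.00
After 4 (month_end (apply 2% monthly interest)): balance=$936.36 total_interest=$36.36
After 5 (month_end (apply 2% monthly interest)): balance=$955.08 total_interest=$55.08
After 6 (deposit($50)): balance=$1005.08 total_interest=$55.08
After 7 (year_end (apply 8% annual interest)): balance=$1085.48 total_interest=$135.48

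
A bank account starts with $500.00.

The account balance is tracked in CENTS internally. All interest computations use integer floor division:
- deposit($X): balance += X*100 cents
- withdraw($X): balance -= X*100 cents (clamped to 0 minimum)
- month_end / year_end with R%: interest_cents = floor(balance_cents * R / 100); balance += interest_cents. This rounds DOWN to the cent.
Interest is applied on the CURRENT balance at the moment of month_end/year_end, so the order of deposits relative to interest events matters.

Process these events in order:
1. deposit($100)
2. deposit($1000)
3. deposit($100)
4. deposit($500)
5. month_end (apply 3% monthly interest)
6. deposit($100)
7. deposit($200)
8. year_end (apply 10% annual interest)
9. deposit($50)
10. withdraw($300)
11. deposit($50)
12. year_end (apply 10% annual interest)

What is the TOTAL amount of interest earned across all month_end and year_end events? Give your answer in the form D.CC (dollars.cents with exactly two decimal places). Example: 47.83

Answer: 584.86

Derivation:
After 1 (deposit($100)): balance=$600.00 total_interest=$0.00
After 2 (deposit($1000)): balance=$1600.00 total_interest=$0.00
After 3 (deposit($100)): balance=$1700.00 total_interest=$0.00
After 4 (deposit($500)): balance=$2200.00 total_interest=$0.00
After 5 (month_end (apply 3% monthly interest)): balance=$2266.00 total_interest=$66.00
After 6 (deposit($100)): balance=$2366.00 total_interest=$66.00
After 7 (deposit($200)): balance=$2566.00 total_interest=$66.00
After 8 (year_end (apply 10% annual interest)): balance=$2822.60 total_interest=$322.60
After 9 (deposit($50)): balance=$2872.60 total_interest=$322.60
After 10 (withdraw($300)): balance=$2572.60 total_interest=$322.60
After 11 (deposit($50)): balance=$2622.60 total_interest=$322.60
After 12 (year_end (apply 10% annual interest)): balance=$2884.86 total_interest=$584.86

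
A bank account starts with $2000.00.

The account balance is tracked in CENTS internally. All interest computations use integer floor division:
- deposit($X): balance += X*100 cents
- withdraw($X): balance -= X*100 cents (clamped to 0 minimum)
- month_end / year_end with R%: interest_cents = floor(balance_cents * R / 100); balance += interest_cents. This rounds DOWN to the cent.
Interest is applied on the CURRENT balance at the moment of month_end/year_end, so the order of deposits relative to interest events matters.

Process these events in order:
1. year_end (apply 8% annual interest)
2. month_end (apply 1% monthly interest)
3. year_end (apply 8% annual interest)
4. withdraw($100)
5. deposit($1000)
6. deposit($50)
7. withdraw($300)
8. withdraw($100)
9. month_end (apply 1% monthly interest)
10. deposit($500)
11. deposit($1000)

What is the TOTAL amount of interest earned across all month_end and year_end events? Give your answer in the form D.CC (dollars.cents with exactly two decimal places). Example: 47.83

After 1 (year_end (apply 8% annual interest)): balance=$2160.00 total_interest=$160.00
After 2 (month_end (apply 1% monthly interest)): balance=$2181.60 total_interest=$181.60
After 3 (year_end (apply 8% annual interest)): balance=$2356.12 total_interest=$356.12
After 4 (withdraw($100)): balance=$2256.12 total_interest=$356.12
After 5 (deposit($1000)): balance=$3256.12 total_interest=$356.12
After 6 (deposit($50)): balance=$3306.12 total_interest=$356.12
After 7 (withdraw($300)): balance=$3006.12 total_interest=$356.12
After 8 (withdraw($100)): balance=$2906.12 total_interest=$356.12
After 9 (month_end (apply 1% monthly interest)): balance=$2935.18 total_interest=$385.18
After 10 (deposit($500)): balance=$3435.18 total_interest=$385.18
After 11 (deposit($1000)): balance=$4435.18 total_interest=$385.18

Answer: 385.18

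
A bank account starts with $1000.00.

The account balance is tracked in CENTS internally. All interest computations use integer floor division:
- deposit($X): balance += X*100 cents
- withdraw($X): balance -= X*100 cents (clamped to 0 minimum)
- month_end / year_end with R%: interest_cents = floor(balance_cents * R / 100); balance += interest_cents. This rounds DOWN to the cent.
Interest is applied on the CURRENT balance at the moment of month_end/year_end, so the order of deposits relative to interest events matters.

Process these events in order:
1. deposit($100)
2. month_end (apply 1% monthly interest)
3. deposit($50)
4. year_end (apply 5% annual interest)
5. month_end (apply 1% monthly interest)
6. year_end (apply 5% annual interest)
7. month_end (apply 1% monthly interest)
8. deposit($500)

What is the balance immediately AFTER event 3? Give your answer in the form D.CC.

Answer: 1161.00

Derivation:
After 1 (deposit($100)): balance=$1100.00 total_interest=$0.00
After 2 (month_end (apply 1% monthly interest)): balance=$1111.00 total_interest=$11.00
After 3 (deposit($50)): balance=$1161.00 total_interest=$11.00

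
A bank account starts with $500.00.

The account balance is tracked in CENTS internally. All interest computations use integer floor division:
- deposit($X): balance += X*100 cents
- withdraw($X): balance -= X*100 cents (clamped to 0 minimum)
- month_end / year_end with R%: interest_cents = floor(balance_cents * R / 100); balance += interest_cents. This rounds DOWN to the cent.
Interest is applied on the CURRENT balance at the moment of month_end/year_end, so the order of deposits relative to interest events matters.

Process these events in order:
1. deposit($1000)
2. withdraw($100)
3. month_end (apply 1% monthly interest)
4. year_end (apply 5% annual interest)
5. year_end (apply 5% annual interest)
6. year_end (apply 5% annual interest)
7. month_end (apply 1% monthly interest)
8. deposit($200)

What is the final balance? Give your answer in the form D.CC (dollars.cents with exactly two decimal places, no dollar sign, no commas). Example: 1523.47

After 1 (deposit($1000)): balance=$1500.00 total_interest=$0.00
After 2 (withdraw($100)): balance=$1400.00 total_interest=$0.00
After 3 (month_end (apply 1% monthly interest)): balance=$1414.00 total_interest=$14.00
After 4 (year_end (apply 5% annual interest)): balance=$1484.70 total_interest=$84.70
After 5 (year_end (apply 5% annual interest)): balance=$1558.93 total_interest=$158.93
After 6 (year_end (apply 5% annual interest)): balance=$1636.87 total_interest=$236.87
After 7 (month_end (apply 1% monthly interest)): balance=$1653.23 total_interest=$253.23
After 8 (deposit($200)): balance=$1853.23 total_interest=$253.23

Answer: 1853.23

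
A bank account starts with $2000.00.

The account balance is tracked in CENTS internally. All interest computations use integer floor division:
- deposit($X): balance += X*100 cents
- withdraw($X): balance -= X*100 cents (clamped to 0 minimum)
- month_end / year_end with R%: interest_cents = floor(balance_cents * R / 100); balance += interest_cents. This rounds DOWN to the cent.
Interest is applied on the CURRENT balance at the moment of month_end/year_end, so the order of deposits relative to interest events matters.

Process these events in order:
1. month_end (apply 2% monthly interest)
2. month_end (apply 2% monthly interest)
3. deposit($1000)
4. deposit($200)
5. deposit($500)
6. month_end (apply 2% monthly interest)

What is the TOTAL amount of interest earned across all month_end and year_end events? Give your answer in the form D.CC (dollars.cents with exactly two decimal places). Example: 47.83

Answer: 156.41

Derivation:
After 1 (month_end (apply 2% monthly interest)): balance=$2040.00 total_interest=$40.00
After 2 (month_end (apply 2% monthly interest)): balance=$2080.80 total_interest=$80.80
After 3 (deposit($1000)): balance=$3080.80 total_interest=$80.80
After 4 (deposit($200)): balance=$3280.80 total_interest=$80.80
After 5 (deposit($500)): balance=$3780.80 total_interest=$80.80
After 6 (month_end (apply 2% monthly interest)): balance=$3856.41 total_interest=$156.41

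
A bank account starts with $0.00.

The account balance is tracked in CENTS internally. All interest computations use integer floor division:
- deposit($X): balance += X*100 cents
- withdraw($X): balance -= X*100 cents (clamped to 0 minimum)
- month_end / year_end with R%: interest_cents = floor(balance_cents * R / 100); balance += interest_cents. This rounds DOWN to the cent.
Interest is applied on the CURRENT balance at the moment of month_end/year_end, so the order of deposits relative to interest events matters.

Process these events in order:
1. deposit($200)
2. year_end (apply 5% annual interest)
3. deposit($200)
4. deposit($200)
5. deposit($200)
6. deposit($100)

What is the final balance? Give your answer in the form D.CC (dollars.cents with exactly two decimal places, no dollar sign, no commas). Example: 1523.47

After 1 (deposit($200)): balance=$200.00 total_interest=$0.00
After 2 (year_end (apply 5% annual interest)): balance=$210.00 total_interest=$10.00
After 3 (deposit($200)): balance=$410.00 total_interest=$10.00
After 4 (deposit($200)): balance=$610.00 total_interest=$10.00
After 5 (deposit($200)): balance=$810.00 total_interest=$10.00
After 6 (deposit($100)): balance=$910.00 total_interest=$10.00

Answer: 910.00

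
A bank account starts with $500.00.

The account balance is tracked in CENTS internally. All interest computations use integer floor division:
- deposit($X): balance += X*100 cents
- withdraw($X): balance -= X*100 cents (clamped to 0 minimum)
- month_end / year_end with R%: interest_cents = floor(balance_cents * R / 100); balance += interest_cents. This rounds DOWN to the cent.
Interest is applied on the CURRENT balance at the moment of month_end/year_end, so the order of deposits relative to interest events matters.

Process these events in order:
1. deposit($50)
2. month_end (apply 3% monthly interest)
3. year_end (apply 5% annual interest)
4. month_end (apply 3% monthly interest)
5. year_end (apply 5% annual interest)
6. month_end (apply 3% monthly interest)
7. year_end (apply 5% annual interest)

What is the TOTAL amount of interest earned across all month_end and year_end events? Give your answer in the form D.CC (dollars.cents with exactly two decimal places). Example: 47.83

Answer: 145.70

Derivation:
After 1 (deposit($50)): balance=$550.00 total_interest=$0.00
After 2 (month_end (apply 3% monthly interest)): balance=$566.50 total_interest=$16.50
After 3 (year_end (apply 5% annual interest)): balance=$594.82 total_interest=$44.82
After 4 (month_end (apply 3% monthly interest)): balance=$612.66 total_interest=$62.66
After 5 (year_end (apply 5% annual interest)): balance=$643.29 total_interest=$93.29
After 6 (month_end (apply 3% monthly interest)): balance=$662.58 total_interest=$112.58
After 7 (year_end (apply 5% annual interest)): balance=$695.70 total_interest=$145.70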